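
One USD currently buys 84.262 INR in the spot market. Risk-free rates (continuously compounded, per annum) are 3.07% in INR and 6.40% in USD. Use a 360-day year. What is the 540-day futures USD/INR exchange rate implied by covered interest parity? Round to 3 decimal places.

F = S·e^((r_INR − r_USD)T) = 84.262 · e^((0.0307 − 0.0640) × 540/360)
= 84.262 · e^-0.049950 = 84.262 × 0.951277
F = 80.157 INR per USD

80.157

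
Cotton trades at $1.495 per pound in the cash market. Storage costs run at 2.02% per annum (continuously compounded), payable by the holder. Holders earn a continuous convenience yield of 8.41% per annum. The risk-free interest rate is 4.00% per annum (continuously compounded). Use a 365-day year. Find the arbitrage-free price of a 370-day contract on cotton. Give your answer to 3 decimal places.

$1.459 per pound

Net carry = r + u − y = 0.0400 + 0.0202 − 0.0841 = -0.0239
F = S·e^((r+u−y)T) = 1.495 · e^(-0.0239 × 370/365) = 1.495 · e^-0.024227
= 1.495 × 0.976064 = $1.459 per pound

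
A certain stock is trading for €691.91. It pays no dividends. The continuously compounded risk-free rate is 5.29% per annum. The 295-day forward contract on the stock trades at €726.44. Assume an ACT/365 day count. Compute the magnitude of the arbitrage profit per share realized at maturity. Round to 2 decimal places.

Fair forward: F* = S·e^(carry·T), with carry = r = 0.0529
F* = 691.91 · e^(0.0529 × 295/365) = 691.91 · e^0.042755 = 691.91 × 1.043682 = €722.1340
Market €726.44 > fair €722.1340: forward overpriced → cash-and-carry (buy spot, short the forward).
At maturity, profit = |F_mkt − F*| = |726.44 − 722.1340| = €4.31 per share

€4.31 per share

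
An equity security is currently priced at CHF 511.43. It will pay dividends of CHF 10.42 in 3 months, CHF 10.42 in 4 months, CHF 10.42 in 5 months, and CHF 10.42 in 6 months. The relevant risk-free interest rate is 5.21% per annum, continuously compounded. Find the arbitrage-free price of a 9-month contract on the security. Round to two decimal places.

CHF 489.31

PV(dividends) I = 10.42·e^(−0.0521·3/12) + 10.42·e^(−0.0521·4/12) + 10.42·e^(−0.0521·5/12) + 10.42·e^(−0.0521·6/12)
I = 10.2852 + 10.2406 + 10.1962 + 10.1521 = 40.8741
F = (S − I)·e^(rT) = (511.43 − 40.8741) · e^(0.0521·9/12)
= 470.5559 · e^0.039075 = 470.5559 × 1.039848 = CHF 489.31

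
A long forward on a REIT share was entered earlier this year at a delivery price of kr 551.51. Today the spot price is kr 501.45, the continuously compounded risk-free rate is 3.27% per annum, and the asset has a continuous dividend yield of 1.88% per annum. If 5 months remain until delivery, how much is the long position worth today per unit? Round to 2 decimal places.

-kr 46.51

Current fair forward for the remaining 5 months: F = S·e^((r − q)·T), (r − q) = 0.0327 − 0.0188 = 0.0139
F = 501.45 · e^(0.0139 × 5/12) = 501.45 × 1.005808 = 504.3624
Value of long forward = (F − K)·e^(−rT) = (504.3624 − 551.51) · e^(−0.0327·5/12)
= -47.1476 × 0.986467 = -46.51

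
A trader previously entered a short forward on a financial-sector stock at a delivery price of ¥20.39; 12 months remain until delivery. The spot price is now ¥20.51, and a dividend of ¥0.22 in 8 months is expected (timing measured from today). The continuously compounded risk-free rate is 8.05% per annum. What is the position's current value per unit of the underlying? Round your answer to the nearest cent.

PV(remaining dividends) I = 0.22·e^(−0.0805·8/12) = 0.2085
Current forward F = (S − I)·e^(rT) = (20.51 − 0.2085)·e^(0.0805·12/12) = 20.3015 × 1.083829 = 22.0034
Value (long) = (F − K)·e^(−rT) = (22.0034 − 20.39) × 0.922655 = 1.4886
Short position value = −(long value) = -¥1.49

-¥1.49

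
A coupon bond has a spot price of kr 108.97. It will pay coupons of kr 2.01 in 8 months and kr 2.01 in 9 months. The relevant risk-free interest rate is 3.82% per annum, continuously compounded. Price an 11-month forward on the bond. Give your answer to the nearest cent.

kr 108.80

PV(coupons) I = 2.01·e^(−0.0382·8/12) + 2.01·e^(−0.0382·9/12)
I = 1.9595 + 1.9532 = 3.9127
F = (S − I)·e^(rT) = (108.97 − 3.9127) · e^(0.0382·11/12)
= 105.0573 · e^0.035017 = 105.0573 × 1.035637 = kr 108.80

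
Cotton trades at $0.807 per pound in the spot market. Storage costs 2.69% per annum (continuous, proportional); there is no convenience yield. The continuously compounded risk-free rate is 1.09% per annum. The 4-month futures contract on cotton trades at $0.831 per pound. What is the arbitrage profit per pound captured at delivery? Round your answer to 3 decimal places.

Fair futures: F* = S·e^(carry·T), with carry = (r + u) = 0.0109 + 0.0269 = 0.0378
F* = 0.807 · e^(0.0378 × 4/12) = 0.807 · e^0.012600 = 0.807 × 1.012680 = $0.8172
Market $0.831 > fair $0.8172: forward overpriced → cash-and-carry (buy spot, short the forward).
At maturity, profit = |F_mkt − F*| = |0.831 − 0.8172| = $0.014 per pound

$0.014 per pound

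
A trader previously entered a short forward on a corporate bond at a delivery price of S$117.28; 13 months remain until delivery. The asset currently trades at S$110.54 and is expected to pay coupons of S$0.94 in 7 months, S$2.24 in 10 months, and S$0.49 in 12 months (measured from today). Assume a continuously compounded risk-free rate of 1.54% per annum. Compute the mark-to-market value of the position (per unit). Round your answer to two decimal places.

PV(remaining coupons) I = 0.94·e^(−0.0154·7/12) + 2.24·e^(−0.0154·10/12) + 0.49·e^(−0.0154·12/12) = 3.6255
Current forward F = (S − I)·e^(rT) = (110.54 − 3.6255)·e^(0.0154·13/12) = 106.9145 × 1.016823 = 108.7131
Value (long) = (F − K)·e^(−rT) = (108.7131 − 117.28) × 0.983455 = -8.4252
Short position value = −(long value) = S$8.43

S$8.43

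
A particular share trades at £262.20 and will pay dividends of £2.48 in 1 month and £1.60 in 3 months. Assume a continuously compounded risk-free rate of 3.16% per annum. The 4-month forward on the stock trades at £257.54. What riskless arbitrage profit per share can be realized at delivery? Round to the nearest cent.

£3.33 per share

PV(dividends) I = 2.48·e^(−0.0316·1/12) + 1.60·e^(−0.0316·3/12) = 4.0609
Fair forward F* = (S − I)·e^(rT) = (262.20 − 4.0609)·e^0.010533 = 258.1391 × 1.010589 = 260.8725
Market £257.54 < fair 260.8725: forward underpriced → reverse cash-and-carry (short the stock, invest proceeds at r, pay the dividends, go long the forward).
Profit at T = |F_mkt − F*| = |257.54 − 260.8725| = £3.33 per share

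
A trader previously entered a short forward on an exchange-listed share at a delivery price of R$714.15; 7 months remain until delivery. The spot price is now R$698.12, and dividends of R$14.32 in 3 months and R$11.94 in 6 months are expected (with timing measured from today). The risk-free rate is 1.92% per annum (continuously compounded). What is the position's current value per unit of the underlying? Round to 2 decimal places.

R$34.15

PV(remaining dividends) I = 14.32·e^(−0.0192·3/12) + 11.94·e^(−0.0192·6/12) = 26.0774
Current forward F = (S − I)·e^(rT) = (698.12 − 26.0774)·e^(0.0192·7/12) = 672.0426 × 1.011263 = 679.6118
Value (long) = (F − K)·e^(−rT) = (679.6118 − 714.15) × 0.988862 = -34.1535
Short position value = −(long value) = R$34.15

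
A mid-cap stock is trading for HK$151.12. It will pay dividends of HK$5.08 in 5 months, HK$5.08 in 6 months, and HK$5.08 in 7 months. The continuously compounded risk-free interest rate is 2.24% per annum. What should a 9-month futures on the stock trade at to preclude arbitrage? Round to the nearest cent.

PV(dividends) I = 5.08·e^(−0.0224·5/12) + 5.08·e^(−0.0224·6/12) + 5.08·e^(−0.0224·7/12)
I = 5.0328 + 5.0234 + 5.0141 = 15.0703
F = (S − I)·e^(rT) = (151.12 − 15.0703) · e^(0.0224·9/12)
= 136.0497 · e^0.016800 = 136.0497 × 1.016942 = HK$138.35

HK$138.35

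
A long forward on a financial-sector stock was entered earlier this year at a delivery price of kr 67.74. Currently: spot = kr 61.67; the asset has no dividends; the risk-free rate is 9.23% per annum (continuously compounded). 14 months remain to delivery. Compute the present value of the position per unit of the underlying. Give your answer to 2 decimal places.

Current fair forward for the remaining 14 months: F = S·e^(r·T), r = 0.0923
F = 61.67 · e^(0.0923 × 14/12) = 61.67 × 1.113695 = 68.6816
Value of long forward = (F − K)·e^(−rT) = (68.6816 − 67.74) · e^(−0.0923·14/12)
= 0.9416 × 0.897912 = 0.85

kr 0.85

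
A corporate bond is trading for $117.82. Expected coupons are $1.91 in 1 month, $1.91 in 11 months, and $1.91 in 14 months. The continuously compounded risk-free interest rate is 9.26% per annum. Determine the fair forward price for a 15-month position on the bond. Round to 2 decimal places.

$126.26

PV(coupons) I = 1.91·e^(−0.0926·1/12) + 1.91·e^(−0.0926·11/12) + 1.91·e^(−0.0926·14/12)
I = 1.8953 + 1.7546 + 1.7144 = 5.3643
F = (S − I)·e^(rT) = (117.82 − 5.3643) · e^(0.0926·15/12)
= 112.4557 · e^0.115750 = 112.4557 × 1.122715 = $126.26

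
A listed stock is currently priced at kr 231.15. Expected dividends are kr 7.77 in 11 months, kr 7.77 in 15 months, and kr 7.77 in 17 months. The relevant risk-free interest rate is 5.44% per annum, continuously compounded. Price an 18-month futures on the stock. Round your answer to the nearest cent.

PV(dividends) I = 7.77·e^(−0.0544·11/12) + 7.77·e^(−0.0544·15/12) + 7.77·e^(−0.0544·17/12)
I = 7.3920 + 7.2592 + 7.1937 = 21.8449
F = (S − I)·e^(rT) = (231.15 − 21.8449) · e^(0.0544·18/12)
= 209.3051 · e^0.081600 = 209.3051 × 1.085022 = kr 227.10

kr 227.10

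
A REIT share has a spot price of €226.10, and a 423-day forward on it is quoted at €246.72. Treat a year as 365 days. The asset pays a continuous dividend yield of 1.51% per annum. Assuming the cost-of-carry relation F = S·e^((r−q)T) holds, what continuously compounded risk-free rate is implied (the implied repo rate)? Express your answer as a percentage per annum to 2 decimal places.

9.04%

From F = S·e^((r−q)T): (r − q) = ln(F/S)/T
ln(246.72/226.10) = ln(1.091199) = 0.087277
(r − q) = 0.087277 / (423/365) = 0.075310
r = ln(F/S)/T + q = 0.075310 + 0.0151 = 0.090410
r = 9.04%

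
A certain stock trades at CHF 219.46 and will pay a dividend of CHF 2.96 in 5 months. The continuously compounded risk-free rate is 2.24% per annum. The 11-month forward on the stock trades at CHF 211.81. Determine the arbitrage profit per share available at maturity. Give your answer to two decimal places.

CHF 9.21 per share

PV(dividends) I = 2.96·e^(−0.0224·5/12) = 2.9325
Fair forward F* = (S − I)·e^(rT) = (219.46 − 2.9325)·e^0.020533 = 216.5275 × 1.020745 = 221.0194
Market CHF 211.81 < fair 221.0194: forward underpriced → reverse cash-and-carry (short the stock, invest proceeds at r, pay the dividends, go long the forward).
Profit at T = |F_mkt − F*| = |211.81 − 221.0194| = CHF 9.21 per share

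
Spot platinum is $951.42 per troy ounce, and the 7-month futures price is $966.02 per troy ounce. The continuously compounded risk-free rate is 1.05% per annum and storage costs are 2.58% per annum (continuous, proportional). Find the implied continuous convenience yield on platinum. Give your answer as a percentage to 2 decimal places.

F = S·e^((r+u−y)T) ⇒ (r+u−y) = ln(F/S)/T
ln(966.02/951.42) = 0.015229; /T ⇒ 0.026107
y = r + u − ln(F/S)/T = 0.0105 + 0.0258 − 0.026107 = 0.010193
y = 1.02%

1.02%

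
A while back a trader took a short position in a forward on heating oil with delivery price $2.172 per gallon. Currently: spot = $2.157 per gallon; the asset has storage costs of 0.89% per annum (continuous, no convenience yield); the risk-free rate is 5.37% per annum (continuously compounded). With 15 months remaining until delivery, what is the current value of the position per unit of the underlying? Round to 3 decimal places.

-$0.150 per gallon

Current fair forward for the remaining 15 months: F = S·e^((r + u)·T), (r + u) = 0.0537 + 0.0089 = 0.0626
F = 2.157 · e^(0.0626 × 15/12) = 2.157 × 1.081393 = 2.3326
Value of long forward = (F − K)·e^(−rT) = (2.3326 − 2.172) · e^(−0.0537·15/12)
= 0.1606 × 0.935078 = 0.150
Short position value = −(long value) = -$0.150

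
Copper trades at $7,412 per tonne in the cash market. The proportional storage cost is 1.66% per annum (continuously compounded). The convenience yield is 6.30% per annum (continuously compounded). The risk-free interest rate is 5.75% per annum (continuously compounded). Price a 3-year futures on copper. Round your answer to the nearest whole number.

$7,663 per tonne

Net carry = r + u − y = 0.0575 + 0.0166 − 0.0630 = 0.0111
F = S·e^((r+u−y)T) = 7412 · e^(0.0111 × 3) = 7412 · e^0.033300
= 7412 × 1.033861 = $7,663 per tonne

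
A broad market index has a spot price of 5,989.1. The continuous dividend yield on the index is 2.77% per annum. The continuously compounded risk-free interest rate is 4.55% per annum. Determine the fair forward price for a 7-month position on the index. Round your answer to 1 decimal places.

6,051.6

F = S·e^((r − q)T) = 5989.1 · e^((0.0455 − 0.0277) × 7/12)
= 5989.1 · e^0.010383 = 5989.1 × 1.010437
F = 6,051.6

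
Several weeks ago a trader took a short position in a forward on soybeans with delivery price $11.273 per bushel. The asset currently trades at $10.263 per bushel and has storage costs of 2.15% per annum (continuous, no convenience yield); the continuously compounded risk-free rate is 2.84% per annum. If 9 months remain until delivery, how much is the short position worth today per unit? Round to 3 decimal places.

$0.606 per bushel

Current fair forward for the remaining 9 months: F = S·e^((r + u)·T), (r + u) = 0.0284 + 0.0215 = 0.0499
F = 10.263 · e^(0.0499 × 9/12) = 10.263 × 1.038134 = 10.6544
Value of long forward = (F − K)·e^(−rT) = (10.6544 − 11.273) · e^(−0.0284·9/12)
= -0.6186 × 0.978925 = -0.606
Short position value = −(long value) = $0.606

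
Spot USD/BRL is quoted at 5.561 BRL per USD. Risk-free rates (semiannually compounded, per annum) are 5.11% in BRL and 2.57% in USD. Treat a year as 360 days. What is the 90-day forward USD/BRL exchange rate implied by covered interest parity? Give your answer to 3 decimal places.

5.596

By covered interest parity, F = S · (1+r_BRL/2)^(2T) / (1+r_USD/2)^(2T)
= 5.561 × 1.012694 / 1.006404 = 5.561 × 1.006250
F = 5.596 BRL per USD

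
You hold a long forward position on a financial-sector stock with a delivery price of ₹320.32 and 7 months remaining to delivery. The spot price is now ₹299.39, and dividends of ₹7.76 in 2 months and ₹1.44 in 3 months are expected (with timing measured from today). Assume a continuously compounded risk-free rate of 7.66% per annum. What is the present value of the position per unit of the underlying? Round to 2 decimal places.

PV(remaining dividends) I = 7.76·e^(−0.0766·2/12) + 1.44·e^(−0.0766·3/12) = 9.0742
Current forward F = (S − I)·e^(rT) = (299.39 − 9.0742)·e^(0.0766·7/12) = 290.3158 × 1.045697 = 303.5824
Value (long) = (F − K)·e^(−rT) = (303.5824 − 320.32) × 0.956300 = -16.0062
Value = -₹16.01

-₹16.01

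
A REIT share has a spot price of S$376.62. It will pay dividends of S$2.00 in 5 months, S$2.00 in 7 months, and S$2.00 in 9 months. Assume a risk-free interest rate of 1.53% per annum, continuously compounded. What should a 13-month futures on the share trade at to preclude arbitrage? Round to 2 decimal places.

S$376.87

PV(dividends) I = 2.00·e^(−0.0153·5/12) + 2.00·e^(−0.0153·7/12) + 2.00·e^(−0.0153·9/12)
I = 1.9873 + 1.9822 + 1.9772 = 5.9467
F = (S − I)·e^(rT) = (376.62 − 5.9467) · e^(0.0153·13/12)
= 370.6733 · e^0.016575 = 370.6733 × 1.016713 = S$376.87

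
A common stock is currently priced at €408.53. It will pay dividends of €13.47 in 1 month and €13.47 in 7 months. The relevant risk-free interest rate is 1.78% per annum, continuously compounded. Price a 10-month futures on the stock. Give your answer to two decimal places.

€387.45

PV(dividends) I = 13.47·e^(−0.0178·1/12) + 13.47·e^(−0.0178·7/12)
I = 13.4500 + 13.3309 = 26.7809
F = (S − I)·e^(rT) = (408.53 − 26.7809) · e^(0.0178·10/12)
= 381.7491 · e^0.014833 = 381.7491 × 1.014944 = €387.45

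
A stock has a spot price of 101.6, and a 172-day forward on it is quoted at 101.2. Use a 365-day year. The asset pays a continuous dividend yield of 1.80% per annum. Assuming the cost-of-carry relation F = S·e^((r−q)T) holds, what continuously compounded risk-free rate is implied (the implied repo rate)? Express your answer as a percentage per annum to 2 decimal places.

0.96%

From F = S·e^((r−q)T): (r − q) = ln(F/S)/T
ln(101.2/101.6) = ln(0.996063) = -0.003945
(r − q) = -0.003945 / (172/365) = -0.008372
r = ln(F/S)/T + q = -0.008372 + 0.0180 = 0.009628
r = 0.96%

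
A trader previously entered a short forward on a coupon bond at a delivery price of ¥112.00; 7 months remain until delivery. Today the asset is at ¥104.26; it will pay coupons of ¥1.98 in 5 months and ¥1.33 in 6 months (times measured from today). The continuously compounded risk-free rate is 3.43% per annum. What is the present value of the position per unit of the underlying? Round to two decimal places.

¥8.78

PV(remaining coupons) I = 1.98·e^(−0.0343·5/12) + 1.33·e^(−0.0343·6/12) = 3.2593
Current forward F = (S − I)·e^(rT) = (104.26 − 3.2593)·e^(0.0343·7/12) = 101.0007 × 1.020210 = 103.0419
Value (long) = (F − K)·e^(−rT) = (103.0419 − 112.00) × 0.980191 = -8.7806
Short position value = −(long value) = ¥8.78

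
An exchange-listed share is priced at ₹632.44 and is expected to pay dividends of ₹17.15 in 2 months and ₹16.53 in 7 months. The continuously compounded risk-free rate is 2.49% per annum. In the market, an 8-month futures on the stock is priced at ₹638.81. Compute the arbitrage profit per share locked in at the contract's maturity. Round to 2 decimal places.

₹29.71 per share

PV(dividends) I = 17.15·e^(−0.0249·2/12) + 16.53·e^(−0.0249·7/12) = 33.3706
Fair futures F* = (S − I)·e^(rT) = (632.44 − 33.3706)·e^0.016600 = 599.0694 × 1.016739 = 609.0972
Market ₹638.81 > fair 609.0972: forward overpriced → cash-and-carry (borrow at r, buy the stock and collect the dividends, short the forward).
Profit at T = |F_mkt − F*| = |638.81 − 609.0972| = ₹29.71 per share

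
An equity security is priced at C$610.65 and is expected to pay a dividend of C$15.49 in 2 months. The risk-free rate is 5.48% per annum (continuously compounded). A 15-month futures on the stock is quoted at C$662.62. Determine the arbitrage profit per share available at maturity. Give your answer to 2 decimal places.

PV(dividends) I = 15.49·e^(−0.0548·2/12) = 15.3492
Fair futures F* = (S − I)·e^(rT) = (610.65 − 15.3492)·e^0.068500 = 595.3008 × 1.070901 = 637.5082
Market C$662.62 > fair 637.5082: forward overpriced → cash-and-carry (borrow at r, buy the stock and collect the dividends, short the forward).
Profit at T = |F_mkt − F*| = |662.62 − 637.5082| = C$25.11 per share

C$25.11 per share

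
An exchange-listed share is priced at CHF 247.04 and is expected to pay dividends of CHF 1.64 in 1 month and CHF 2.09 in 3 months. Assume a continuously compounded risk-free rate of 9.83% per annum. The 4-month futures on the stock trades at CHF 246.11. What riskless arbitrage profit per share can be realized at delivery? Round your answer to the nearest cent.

CHF 5.37 per share

PV(dividends) I = 1.64·e^(−0.0983·1/12) + 2.09·e^(−0.0983·3/12) = 3.6659
Fair futures F* = (S − I)·e^(rT) = (247.04 − 3.6659)·e^0.032767 = 243.3741 × 1.033310 = 251.4809
Market CHF 246.11 < fair 251.4809: forward underpriced → reverse cash-and-carry (short the stock, invest proceeds at r, pay the dividends, go long the forward).
Profit at T = |F_mkt − F*| = |246.11 − 251.4809| = CHF 5.37 per share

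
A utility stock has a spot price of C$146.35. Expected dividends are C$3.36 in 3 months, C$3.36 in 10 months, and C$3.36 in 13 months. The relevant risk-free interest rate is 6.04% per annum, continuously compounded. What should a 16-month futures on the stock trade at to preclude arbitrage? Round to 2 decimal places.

PV(dividends) I = 3.36·e^(−0.0604·3/12) + 3.36·e^(−0.0604·10/12) + 3.36·e^(−0.0604·13/12)
I = 3.3096 + 3.1951 + 3.1472 = 9.6519
F = (S − I)·e^(rT) = (146.35 − 9.6519) · e^(0.0604·16/12)
= 136.6981 · e^0.080533 = 136.6981 × 1.083865 = C$148.16

C$148.16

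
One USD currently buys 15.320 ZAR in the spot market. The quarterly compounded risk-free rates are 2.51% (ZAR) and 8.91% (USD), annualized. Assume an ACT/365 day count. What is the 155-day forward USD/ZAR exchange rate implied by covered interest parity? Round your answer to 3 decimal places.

By covered interest parity, F = S · (1+r_ZAR/4)^(4T) / (1+r_USD/4)^(4T)
= 15.320 × 1.010682 / 1.038131 = 15.320 × 0.973559
F = 14.915 ZAR per USD

14.915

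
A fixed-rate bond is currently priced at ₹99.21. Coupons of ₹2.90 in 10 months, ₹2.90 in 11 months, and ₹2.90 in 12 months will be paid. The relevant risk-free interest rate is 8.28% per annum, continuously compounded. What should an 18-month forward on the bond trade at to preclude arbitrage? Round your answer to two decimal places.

PV(coupons) I = 2.90·e^(−0.0828·10/12) + 2.90·e^(−0.0828·11/12) + 2.90·e^(−0.0828·12/12)
I = 2.7066 + 2.6880 + 2.6696 = 8.0642
F = (S − I)·e^(rT) = (99.21 − 8.0642) · e^(0.0828·18/12)
= 91.1458 · e^0.124200 = 91.1458 × 1.132242 = ₹103.20

₹103.20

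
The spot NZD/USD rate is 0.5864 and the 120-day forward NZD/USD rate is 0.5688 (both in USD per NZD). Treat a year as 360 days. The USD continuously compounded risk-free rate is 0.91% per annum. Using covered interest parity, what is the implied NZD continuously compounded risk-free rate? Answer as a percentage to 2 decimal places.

10.05%

F = S·e^((r_USD − r_NZD)T) ⇒ r_NZD = r_USD − ln(F/S)/T
ln(0.5688/0.5864) = -0.030473; /(120/360) = -0.091419
r_NZD = 0.0091 + 0.091419 = 0.100519
r_NZD = 10.05%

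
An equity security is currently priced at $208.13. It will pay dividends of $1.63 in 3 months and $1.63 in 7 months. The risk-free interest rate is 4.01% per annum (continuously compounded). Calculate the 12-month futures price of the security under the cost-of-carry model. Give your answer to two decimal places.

$213.31

PV(dividends) I = 1.63·e^(−0.0401·3/12) + 1.63·e^(−0.0401·7/12)
I = 1.6137 + 1.5923 = 3.2060
F = (S − I)·e^(rT) = (208.13 − 3.2060) · e^(0.0401·12/12)
= 204.9240 · e^0.040100 = 204.9240 × 1.040915 = $213.31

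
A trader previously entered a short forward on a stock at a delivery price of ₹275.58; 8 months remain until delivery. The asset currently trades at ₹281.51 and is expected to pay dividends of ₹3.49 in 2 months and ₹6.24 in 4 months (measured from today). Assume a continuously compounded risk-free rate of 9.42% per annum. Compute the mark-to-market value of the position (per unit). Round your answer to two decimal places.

PV(remaining dividends) I = 3.49·e^(−0.0942·2/12) + 6.24·e^(−0.0942·4/12) = 9.4827
Current forward F = (S − I)·e^(rT) = (281.51 − 9.4827)·e^(0.0942·8/12) = 272.0273 × 1.064814 = 289.6585
Value (long) = (F − K)·e^(−rT) = (289.6585 − 275.58) × 0.939131 = 13.2216
Short position value = −(long value) = -₹13.22

-₹13.22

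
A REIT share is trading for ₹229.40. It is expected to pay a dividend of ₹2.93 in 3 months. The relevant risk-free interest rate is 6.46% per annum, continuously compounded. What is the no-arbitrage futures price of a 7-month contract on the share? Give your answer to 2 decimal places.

₹235.22

PV(dividends) I = 2.93·e^(−0.0646·3/12)
I = 2.8831
F = (S − I)·e^(rT) = (229.40 − 2.8831) · e^(0.0646·7/12)
= 226.5169 · e^0.037683 = 226.5169 × 1.038402 = ₹235.22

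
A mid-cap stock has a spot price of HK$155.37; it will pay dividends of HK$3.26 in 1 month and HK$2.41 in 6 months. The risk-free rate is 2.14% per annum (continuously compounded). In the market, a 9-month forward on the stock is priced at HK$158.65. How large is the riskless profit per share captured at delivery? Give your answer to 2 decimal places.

HK$6.50 per share

PV(dividends) I = 3.26·e^(−0.0214·1/12) + 2.41·e^(−0.0214·6/12) = 5.6385
Fair forward F* = (S − I)·e^(rT) = (155.37 − 5.6385)·e^0.016050 = 149.7315 × 1.016179 = 152.1540
Market HK$158.65 > fair 152.1540: forward overpriced → cash-and-carry (borrow at r, buy the stock and collect the dividends, short the forward).
Profit at T = |F_mkt − F*| = |158.65 − 152.1540| = HK$6.50 per share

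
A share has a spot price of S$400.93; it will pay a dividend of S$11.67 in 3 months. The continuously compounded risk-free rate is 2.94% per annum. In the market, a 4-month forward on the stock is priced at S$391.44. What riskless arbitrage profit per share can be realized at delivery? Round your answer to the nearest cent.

S$1.74 per share

PV(dividends) I = 11.67·e^(−0.0294·3/12) = 11.5845
Fair forward F* = (S − I)·e^(rT) = (400.93 − 11.5845)·e^0.009800 = 389.3455 × 1.009848 = 393.1798
Market S$391.44 < fair 393.1798: forward underpriced → reverse cash-and-carry (short the stock, invest proceeds at r, pay the dividends, go long the forward).
Profit at T = |F_mkt − F*| = |391.44 − 393.1798| = S$1.74 per share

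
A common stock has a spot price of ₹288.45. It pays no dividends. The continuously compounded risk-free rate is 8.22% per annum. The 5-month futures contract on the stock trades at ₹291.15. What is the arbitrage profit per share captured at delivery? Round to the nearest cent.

₹7.35 per share

Fair futures: F* = S·e^(carry·T), with carry = r = 0.0822
F* = 288.45 · e^(0.0822 × 5/12) = 288.45 · e^0.034250 = 288.45 × 1.034843 = ₹298.5005
Market ₹291.15 < fair ₹298.5005: forward underpriced → reverse cash-and-carry (short spot, go long the forward).
At maturity, profit = |F_mkt − F*| = |291.15 − 298.5005| = ₹7.35 per share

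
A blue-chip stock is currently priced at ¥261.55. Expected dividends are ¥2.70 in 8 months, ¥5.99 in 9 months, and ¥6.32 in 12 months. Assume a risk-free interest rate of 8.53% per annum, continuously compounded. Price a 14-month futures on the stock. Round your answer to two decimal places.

¥273.48

PV(dividends) I = 2.70·e^(−0.0853·8/12) + 5.99·e^(−0.0853·9/12) + 6.32·e^(−0.0853·12/12)
I = 2.5507 + 5.6188 + 5.8033 = 13.9728
F = (S − I)·e^(rT) = (261.55 − 13.9728) · e^(0.0853·14/12)
= 247.5772 · e^0.099517 = 247.5772 × 1.104637 = ¥273.48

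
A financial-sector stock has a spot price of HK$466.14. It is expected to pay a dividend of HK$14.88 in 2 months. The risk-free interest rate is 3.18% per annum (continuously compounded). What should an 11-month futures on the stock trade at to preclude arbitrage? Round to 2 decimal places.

HK$464.69

PV(dividends) I = 14.88·e^(−0.0318·2/12)
I = 14.8013
F = (S − I)·e^(rT) = (466.14 − 14.8013) · e^(0.0318·11/12)
= 451.3387 · e^0.029150 = 451.3387 × 1.029579 = HK$464.69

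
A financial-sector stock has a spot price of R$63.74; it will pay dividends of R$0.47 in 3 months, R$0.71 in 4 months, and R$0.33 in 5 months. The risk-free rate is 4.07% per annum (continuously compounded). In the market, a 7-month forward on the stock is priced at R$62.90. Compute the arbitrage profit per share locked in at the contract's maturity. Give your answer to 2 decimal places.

R$0.85 per share

PV(dividends) I = 0.47·e^(−0.0407·3/12) + 0.71·e^(−0.0407·4/12) + 0.33·e^(−0.0407·5/12) = 1.4901
Fair forward F* = (S − I)·e^(rT) = (63.74 − 1.4901)·e^0.023742 = 62.2499 × 1.024026 = 63.7455
Market R$62.90 < fair 63.7455: forward underpriced → reverse cash-and-carry (short the stock, invest proceeds at r, pay the dividends, go long the forward).
Profit at T = |F_mkt − F*| = |62.90 − 63.7455| = R$0.85 per share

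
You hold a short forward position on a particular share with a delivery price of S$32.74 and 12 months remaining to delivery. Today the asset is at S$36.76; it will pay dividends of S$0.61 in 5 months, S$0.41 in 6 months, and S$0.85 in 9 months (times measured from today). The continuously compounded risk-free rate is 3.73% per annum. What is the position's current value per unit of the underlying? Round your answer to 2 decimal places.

PV(remaining dividends) I = 0.61·e^(−0.0373·5/12) + 0.41·e^(−0.0373·6/12) + 0.85·e^(−0.0373·9/12) = 1.8296
Current forward F = (S − I)·e^(rT) = (36.76 − 1.8296)·e^(0.0373·12/12) = 34.9304 × 1.038004 = 36.2579
Value (long) = (F − K)·e^(−rT) = (36.2579 − 32.74) × 0.963387 = 3.3891
Short position value = −(long value) = -S$3.39

-S$3.39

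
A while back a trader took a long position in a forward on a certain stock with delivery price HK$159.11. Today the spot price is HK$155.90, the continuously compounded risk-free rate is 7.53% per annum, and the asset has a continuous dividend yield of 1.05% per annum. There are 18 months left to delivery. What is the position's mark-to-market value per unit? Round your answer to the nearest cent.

Current fair forward for the remaining 18 months: F = S·e^((r − q)·T), (r − q) = 0.0753 − 0.0105 = 0.0648
F = 155.90 · e^(0.0648 × 18/12) = 155.90 × 1.102081 = 171.8144
Value of long forward = (F − K)·e^(−rT) = (171.8144 − 159.11) · e^(−0.0753·18/12)
= 12.7044 × 0.893195 = 11.35

HK$11.35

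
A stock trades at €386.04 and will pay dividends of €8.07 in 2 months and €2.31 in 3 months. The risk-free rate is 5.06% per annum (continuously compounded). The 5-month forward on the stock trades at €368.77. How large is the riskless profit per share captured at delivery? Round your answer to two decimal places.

€14.99 per share

PV(dividends) I = 8.07·e^(−0.0506·2/12) + 2.31·e^(−0.0506·3/12) = 10.2832
Fair forward F* = (S − I)·e^(rT) = (386.04 − 10.2832)·e^0.021083 = 375.7568 × 1.021307 = 383.7631
Market €368.77 < fair 383.7631: forward underpriced → reverse cash-and-carry (short the stock, invest proceeds at r, pay the dividends, go long the forward).
Profit at T = |F_mkt − F*| = |368.77 − 383.7631| = €14.99 per share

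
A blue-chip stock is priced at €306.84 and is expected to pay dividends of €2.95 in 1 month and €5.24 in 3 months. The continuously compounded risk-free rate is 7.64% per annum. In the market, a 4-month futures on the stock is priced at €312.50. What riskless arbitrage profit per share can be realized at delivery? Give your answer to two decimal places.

PV(dividends) I = 2.95·e^(−0.0764·1/12) + 5.24·e^(−0.0764·3/12) = 8.0721
Fair futures F* = (S − I)·e^(rT) = (306.84 − 8.0721)·e^0.025467 = 298.7679 × 1.025794 = 306.4743
Market €312.50 > fair 306.4743: forward overpriced → cash-and-carry (borrow at r, buy the stock and collect the dividends, short the forward).
Profit at T = |F_mkt − F*| = |312.50 − 306.4743| = €6.03 per share

€6.03 per share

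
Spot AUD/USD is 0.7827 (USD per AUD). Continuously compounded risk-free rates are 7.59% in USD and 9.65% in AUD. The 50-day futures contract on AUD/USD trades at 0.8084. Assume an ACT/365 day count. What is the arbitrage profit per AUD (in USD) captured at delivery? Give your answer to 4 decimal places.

0.0279 per AUD (in USD)

Fair futures: F* = S·e^(carry·T), with carry = (r_USD − r_AUD) = 0.0759 − 0.0965 = -0.0206
F* = 0.7827 · e^(-0.0206 × 50/365) = 0.7827 · e^-0.002822 = 0.7827 × 0.997182 = 0.7805
Market 0.8084 > fair 0.7805: forward overpriced → cash-and-carry (buy spot, short the forward).
At maturity, profit = |F_mkt − F*| = |0.8084 − 0.7805| = 0.0279 per AUD (in USD)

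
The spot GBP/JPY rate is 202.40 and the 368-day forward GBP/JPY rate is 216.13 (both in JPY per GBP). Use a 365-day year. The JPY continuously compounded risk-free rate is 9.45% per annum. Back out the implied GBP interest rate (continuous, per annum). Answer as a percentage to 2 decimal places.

F = S·e^((r_JPY − r_GBP)T) ⇒ r_GBP = r_JPY − ln(F/S)/T
ln(216.13/202.40) = 0.065634; /(368/365) = 0.065099
r_GBP = 0.0945 − 0.065099 = 0.029401
r_GBP = 2.94%

2.94%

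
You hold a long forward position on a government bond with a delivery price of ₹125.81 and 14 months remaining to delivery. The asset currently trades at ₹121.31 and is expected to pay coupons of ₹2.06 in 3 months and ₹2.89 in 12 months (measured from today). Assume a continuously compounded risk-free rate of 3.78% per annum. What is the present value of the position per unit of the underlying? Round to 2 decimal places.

-₹3.90

PV(remaining coupons) I = 2.06·e^(−0.0378·3/12) + 2.89·e^(−0.0378·12/12) = 4.8234
Current forward F = (S − I)·e^(rT) = (121.31 − 4.8234)·e^(0.0378·14/12) = 116.4866 × 1.045087 = 121.7386
Value (long) = (F − K)·e^(−rT) = (121.7386 − 125.81) × 0.956858 = -3.8958
Value = -₹3.90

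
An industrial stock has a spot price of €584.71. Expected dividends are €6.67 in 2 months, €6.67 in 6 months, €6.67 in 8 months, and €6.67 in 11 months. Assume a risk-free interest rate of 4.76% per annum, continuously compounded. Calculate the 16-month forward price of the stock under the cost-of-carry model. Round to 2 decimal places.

€595.34

PV(dividends) I = 6.67·e^(−0.0476·2/12) + 6.67·e^(−0.0476·6/12) + 6.67·e^(−0.0476·8/12) + 6.67·e^(−0.0476·11/12)
I = 6.6173 + 6.5131 + 6.4617 + 6.3852 = 25.9773
F = (S − I)·e^(rT) = (584.71 − 25.9773) · e^(0.0476·16/12)
= 558.7327 · e^0.063467 = 558.7327 × 1.065524 = €595.34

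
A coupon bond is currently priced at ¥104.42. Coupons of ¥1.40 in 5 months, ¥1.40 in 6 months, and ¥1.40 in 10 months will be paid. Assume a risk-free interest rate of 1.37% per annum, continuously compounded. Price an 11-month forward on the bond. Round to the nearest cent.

¥101.52

PV(coupons) I = 1.40·e^(−0.0137·5/12) + 1.40·e^(−0.0137·6/12) + 1.40·e^(−0.0137·10/12)
I = 1.3920 + 1.3904 + 1.3841 = 4.1665
F = (S − I)·e^(rT) = (104.42 − 4.1665) · e^(0.0137·11/12)
= 100.2535 · e^0.012558 = 100.2535 × 1.012637 = ¥101.52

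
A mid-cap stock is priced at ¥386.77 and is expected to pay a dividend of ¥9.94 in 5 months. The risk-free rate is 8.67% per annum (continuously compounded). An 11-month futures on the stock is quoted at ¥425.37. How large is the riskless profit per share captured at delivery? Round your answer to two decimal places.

PV(dividends) I = 9.94·e^(−0.0867·5/12) = 9.5873
Fair futures F* = (S − I)·e^(rT) = (386.77 − 9.5873)·e^0.079475 = 377.1827 × 1.082718 = 408.3825
Market ¥425.37 > fair 408.3825: forward overpriced → cash-and-carry (borrow at r, buy the stock and collect the dividends, short the forward).
Profit at T = |F_mkt − F*| = |425.37 − 408.3825| = ¥16.99 per share

¥16.99 per share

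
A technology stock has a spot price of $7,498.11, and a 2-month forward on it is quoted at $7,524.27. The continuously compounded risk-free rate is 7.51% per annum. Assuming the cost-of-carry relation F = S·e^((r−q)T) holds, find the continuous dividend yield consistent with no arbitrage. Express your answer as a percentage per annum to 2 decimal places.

From F = S·e^((r−q)T): (r − q) = ln(F/S)/T
ln(7524.27/7498.11) = ln(1.003489) = 0.003483
(r − q) = 0.003483 / (2/12) = 0.020898
q = r − ln(F/S)/T = 0.0751 − 0.020898 = 0.054202
q = 5.42%

5.42%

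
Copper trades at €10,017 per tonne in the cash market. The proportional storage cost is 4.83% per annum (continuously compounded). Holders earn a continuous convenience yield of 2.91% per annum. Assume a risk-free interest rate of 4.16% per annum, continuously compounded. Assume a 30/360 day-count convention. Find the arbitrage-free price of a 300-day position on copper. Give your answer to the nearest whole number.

€10,538 per tonne

Net carry = r + u − y = 0.0416 + 0.0483 − 0.0291 = 0.0608
F = S·e^((r+u−y)T) = 10017 · e^(0.0608 × 300/360) = 10017 · e^0.050667
= 10017 × 1.051973 = €10,538 per tonne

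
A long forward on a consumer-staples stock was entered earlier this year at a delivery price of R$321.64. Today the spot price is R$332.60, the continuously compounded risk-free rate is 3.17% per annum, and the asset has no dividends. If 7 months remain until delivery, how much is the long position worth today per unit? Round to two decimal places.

R$16.85

Current fair forward for the remaining 7 months: F = S·e^(r·T), r = 0.0317
F = 332.60 · e^(0.0317 × 7/12) = 332.60 × 1.018664 = 338.8076
Value of long forward = (F − K)·e^(−rT) = (338.8076 − 321.64) · e^(−0.0317·7/12)
= 17.1676 × 0.981678 = 16.85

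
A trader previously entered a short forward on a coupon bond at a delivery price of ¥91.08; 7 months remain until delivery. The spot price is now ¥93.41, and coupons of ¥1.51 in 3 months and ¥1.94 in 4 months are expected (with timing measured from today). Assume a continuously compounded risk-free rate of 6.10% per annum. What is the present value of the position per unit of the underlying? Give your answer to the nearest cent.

-¥2.13

PV(remaining coupons) I = 1.51·e^(−0.0610·3/12) + 1.94·e^(−0.0610·4/12) = 3.3881
Current forward F = (S − I)·e^(rT) = (93.41 − 3.3881)·e^(0.0610·7/12) = 90.0219 × 1.036224 = 93.2829
Value (long) = (F − K)·e^(−rT) = (93.2829 − 91.08) × 0.965042 = 2.1259
Short position value = −(long value) = -¥2.13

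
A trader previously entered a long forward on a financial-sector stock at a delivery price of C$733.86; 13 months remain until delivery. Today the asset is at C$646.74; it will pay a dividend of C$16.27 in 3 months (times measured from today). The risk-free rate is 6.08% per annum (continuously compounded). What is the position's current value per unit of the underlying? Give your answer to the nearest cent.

PV(remaining dividends) I = 16.27·e^(−0.0608·3/12) = 16.0246
Current forward F = (S − I)·e^(rT) = (646.74 − 16.0246)·e^(0.0608·13/12) = 630.7154 × 1.068084 = 673.6570
Value (long) = (F − K)·e^(−rT) = (673.6570 − 733.86) × 0.936256 = -56.3654
Value = -C$56.37

-C$56.37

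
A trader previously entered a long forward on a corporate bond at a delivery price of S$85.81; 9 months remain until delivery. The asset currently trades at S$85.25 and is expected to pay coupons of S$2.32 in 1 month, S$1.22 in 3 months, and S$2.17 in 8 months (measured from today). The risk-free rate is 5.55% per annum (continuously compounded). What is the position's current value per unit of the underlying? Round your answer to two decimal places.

PV(remaining coupons) I = 2.32·e^(−0.0555·1/12) + 1.22·e^(−0.0555·3/12) + 2.17·e^(−0.0555·8/12) = 5.6037
Current forward F = (S − I)·e^(rT) = (85.25 − 5.6037)·e^(0.0555·9/12) = 79.6463 × 1.042503 = 83.0315
Value (long) = (F − K)·e^(−rT) = (83.0315 − 85.81) × 0.959229 = -2.6652
Value = -S$2.67

-S$2.67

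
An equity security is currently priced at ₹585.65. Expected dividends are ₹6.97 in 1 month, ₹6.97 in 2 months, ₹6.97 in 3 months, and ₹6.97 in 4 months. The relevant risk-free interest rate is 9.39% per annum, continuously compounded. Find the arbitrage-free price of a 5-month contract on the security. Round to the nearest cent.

₹580.59

PV(dividends) I = 6.97·e^(−0.0939·1/12) + 6.97·e^(−0.0939·2/12) + 6.97·e^(−0.0939·3/12) + 6.97·e^(−0.0939·4/12)
I = 6.9157 + 6.8618 + 6.8083 + 6.7552 = 27.3410
F = (S − I)·e^(rT) = (585.65 − 27.3410) · e^(0.0939·5/12)
= 558.3090 · e^0.039125 = 558.3090 × 1.039900 = ₹580.59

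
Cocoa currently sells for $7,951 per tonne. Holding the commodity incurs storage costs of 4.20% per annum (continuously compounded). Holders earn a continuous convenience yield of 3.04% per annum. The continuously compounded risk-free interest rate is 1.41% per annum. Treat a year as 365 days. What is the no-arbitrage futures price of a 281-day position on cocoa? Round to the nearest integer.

Net carry = r + u − y = 0.0141 + 0.0420 − 0.0304 = 0.0257
F = S·e^((r+u−y)T) = 7951 · e^(0.0257 × 281/365) = 7951 · e^0.019785
= 7951 × 1.019982 = $8,110 per tonne

$8,110 per tonne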